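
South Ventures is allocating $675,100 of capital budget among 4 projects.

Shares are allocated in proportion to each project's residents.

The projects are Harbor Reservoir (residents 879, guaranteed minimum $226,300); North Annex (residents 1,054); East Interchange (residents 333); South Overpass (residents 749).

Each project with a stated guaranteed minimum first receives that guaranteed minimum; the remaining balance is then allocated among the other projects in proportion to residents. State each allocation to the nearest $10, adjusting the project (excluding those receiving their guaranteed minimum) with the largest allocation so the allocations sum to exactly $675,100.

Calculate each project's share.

Harbor Reservoir: $226,300 | North Annex: $221,460 | East Interchange: $69,970 | South Overpass: $157,370

Fund the minimums — Harbor Reservoir $226,300. Remaining pool $448,800.
Remaining pool split over remaining residents 2,136: North Annex 221,458.43 → $221,460; East Interchange 69,967.42 → $69,970; South Overpass 157,374.16 → $157,370.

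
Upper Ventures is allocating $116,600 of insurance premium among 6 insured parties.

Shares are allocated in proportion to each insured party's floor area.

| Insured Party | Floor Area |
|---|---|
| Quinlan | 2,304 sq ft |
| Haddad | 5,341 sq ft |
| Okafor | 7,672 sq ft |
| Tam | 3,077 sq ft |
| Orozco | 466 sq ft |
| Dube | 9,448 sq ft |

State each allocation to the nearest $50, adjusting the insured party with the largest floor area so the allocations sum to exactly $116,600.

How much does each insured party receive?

Quinlan: $9,500 · Haddad: $22,000 · Okafor: $31,600 · Tam: $12,650 · Orozco: $1,900 · Dube: $38,950

Combined floor area = 28,308.
Raw shares: Quinlan 2,304/28,308 × $116,600 = 9,490.12; Haddad 5,341/28,308 × $116,600 = 21,999.46; Okafor 7,672/28,308 × $116,600 = 31,600.79; Tam 3,077/28,308 × $116,600 = 12,674.09; Orozco 466/28,308 × $116,600 = 1,919.44; Dube 9,448/28,308 × $116,600 = 38,916.09.
Rounded to nearest $50: Quinlan $9,500; Haddad $22,000; Okafor $31,600; Tam $12,650; Orozco $1,900; Dube $38,900. Sum = $116,550.
Difference $116,600 − $116,550 = +$50 applied to largest floor area (Dube): Dube becomes $38,950.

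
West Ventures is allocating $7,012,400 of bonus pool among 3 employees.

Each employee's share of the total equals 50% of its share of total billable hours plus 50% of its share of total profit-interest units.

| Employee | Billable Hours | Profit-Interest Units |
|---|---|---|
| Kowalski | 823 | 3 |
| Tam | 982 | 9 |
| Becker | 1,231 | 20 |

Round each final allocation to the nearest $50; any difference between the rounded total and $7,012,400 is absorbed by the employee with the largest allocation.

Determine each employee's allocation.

Totals — billable hours 3,036, profit-interest units 32.
Composite weights (50% billable hours + 50% profit-interest units): Kowalski 0.1824; Tam 0.3024; Becker 0.5152.
Pro-rata amounts: Kowalski 1,279,168.24; Tam 2,120,205.84; Becker 3,613,025.92.
At nearest $50: Kowalski $1,279,150; Tam $2,120,200; Becker $3,613,050. Sum = $7,012,400.
No rounding difference to absorb.

Kowalski: $1,279,150 · Tam: $2,120,200 · Becker: $3,613,050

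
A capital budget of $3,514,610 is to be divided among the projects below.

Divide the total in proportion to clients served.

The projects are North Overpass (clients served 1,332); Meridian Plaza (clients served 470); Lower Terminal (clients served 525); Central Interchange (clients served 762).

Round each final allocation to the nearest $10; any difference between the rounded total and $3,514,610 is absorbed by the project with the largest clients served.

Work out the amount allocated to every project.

North Overpass: $1,515,520 · Meridian Plaza: $534,760 · Lower Terminal: $597,340 · Central Interchange: $866,990

Total clients served = 1,332 + 470 + 525 + 762 = 3,089.
Proportional shares: North Overpass 1,515,526.23; Meridian Plaza 534,757.75; Lower Terminal 597,335.79; Central Interchange 866,990.23.
Rounded to nearest $10: North Overpass $1,515,530; Meridian Plaza $534,760; Lower Terminal $597,340; Central Interchange $866,990. Sum = $3,514,620.
Difference $3,514,610 − $3,514,620 = −$10 applied to largest clients served (North Overpass): North Overpass becomes $1,515,520.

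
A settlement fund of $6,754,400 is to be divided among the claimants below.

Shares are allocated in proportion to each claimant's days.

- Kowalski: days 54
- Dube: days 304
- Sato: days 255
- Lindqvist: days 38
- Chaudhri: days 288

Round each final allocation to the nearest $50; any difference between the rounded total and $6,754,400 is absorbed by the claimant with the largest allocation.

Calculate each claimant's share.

Kowalski: $388,450; Dube: $2,186,700; Sato: $1,834,250; Lindqvist: $273,350; Chaudhri: $2,071,650

Total days = 939.
Proportional shares: Kowalski 54/939 × $6,754,400 = 388,431.95; Dube 304/939 × $6,754,400 = 2,186,728.01; Sato 255/939 × $6,754,400 = 1,834,261.98; Lindqvist 38/939 × $6,754,400 = 273,341.00; Chaudhri 288/939 × $6,754,400 = 2,071,637.06.
Rounded to nearest $50: Kowalski $388,450; Dube $2,186,750; Sato $1,834,250; Lindqvist $273,350; Chaudhri $2,071,650. Sum = $6,754,450.
Difference $6,754,400 − $6,754,450 = −$50 applied to largest allocation (Dube): Dube becomes $2,186,700.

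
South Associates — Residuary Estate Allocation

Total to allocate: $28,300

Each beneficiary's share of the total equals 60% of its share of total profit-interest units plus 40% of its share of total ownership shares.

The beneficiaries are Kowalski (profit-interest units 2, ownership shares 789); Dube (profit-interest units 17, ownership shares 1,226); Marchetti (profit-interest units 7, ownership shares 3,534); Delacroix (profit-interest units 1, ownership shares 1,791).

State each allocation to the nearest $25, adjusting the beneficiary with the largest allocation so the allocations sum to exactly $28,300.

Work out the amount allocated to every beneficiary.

Kowalski: $2,475 | Dube: $12,575 | Marchetti: $9,850 | Delacroix: $3,400

Profit-interest units total 27; ownership shares total 7,340.
Combined weights (60% profit-interest units + 40% ownership shares): Kowalski 0.0874; Dube 0.4446; Marchetti 0.3481; Delacroix 0.1198.
Unrounded shares: Kowalski 2,474.60; Dube 12,581.89; Marchetti 9,852.48; Delacroix 3,391.03.
After rounding ($25): Kowalski $2,475; Dube $12,575; Marchetti $9,850; Delacroix $3,400. Sum = $28,300.
No rounding difference to absorb.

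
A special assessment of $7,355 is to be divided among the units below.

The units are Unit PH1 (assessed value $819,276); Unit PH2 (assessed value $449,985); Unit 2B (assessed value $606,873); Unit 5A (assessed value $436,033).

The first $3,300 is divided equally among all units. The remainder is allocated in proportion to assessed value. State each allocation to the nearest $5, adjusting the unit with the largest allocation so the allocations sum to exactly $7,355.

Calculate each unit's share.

$3,300 shared equally gives $825 per unit.
Remainder $4,055 by assessed value (total 2,312,167): Unit PH1 1,436.82 → $1,435; Unit PH2 789.17 → $790; Unit 2B 1,064.31 → $1,065; Unit 5A 764.70 → $765.
Totals: Unit PH1 $825 + $1,435 = $2,260; Unit PH2 $825 + $790 = $1,615; Unit 2B $825 + $1,065 = $1,890; Unit 5A $825 + $765 = $1,590.

Unit PH1: $2,260; Unit PH2: $1,615; Unit 2B: $1,890; Unit 5A: $1,590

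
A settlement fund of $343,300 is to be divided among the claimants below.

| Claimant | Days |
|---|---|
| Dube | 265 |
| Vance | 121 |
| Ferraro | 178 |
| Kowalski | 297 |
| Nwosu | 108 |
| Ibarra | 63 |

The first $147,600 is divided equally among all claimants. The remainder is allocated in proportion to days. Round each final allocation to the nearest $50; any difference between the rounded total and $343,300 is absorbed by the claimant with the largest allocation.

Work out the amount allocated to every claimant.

Dube: $74,850 | Vance: $47,550 | Ferraro: $58,350 | Kowalski: $80,900 | Nwosu: $45,100 | Ibarra: $36,550

Equal tier: $147,600 ÷ 6 = $24,600 apiece.
Remainder $195,700 by days (total 1,032): Dube 50,252.42 → $50,250; Vance 22,945.45 → $22,950; Ferraro 33,754.46 → $33,750; Kowalski 56,320.64 → $56,300; Nwosu 20,480.23 → $20,500; Ibarra 11,946.80 → $11,950.
Totals: Dube $24,600 + $50,250 = $74,850; Vance $24,600 + $22,950 = $47,550; Ferraro $24,600 + $33,750 = $58,350; Kowalski $24,600 + $56,300 = $80,900; Nwosu $24,600 + $20,500 = $45,100; Ibarra $24,600 + $11,950 = $36,550.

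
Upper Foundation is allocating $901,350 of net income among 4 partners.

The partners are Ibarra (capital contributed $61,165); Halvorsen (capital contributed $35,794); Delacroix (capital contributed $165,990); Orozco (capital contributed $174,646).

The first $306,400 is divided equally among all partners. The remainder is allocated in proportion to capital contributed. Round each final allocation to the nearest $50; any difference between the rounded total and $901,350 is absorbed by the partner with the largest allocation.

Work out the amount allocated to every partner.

Ibarra: $159,750 · Halvorsen: $125,250 · Delacroix: $302,300 · Orozco: $314,050

First tranche $306,400 split equally: $76,600 each.
Remainder $594,950 by capital contributed (total 437,595): Ibarra 83,159.35 → $83,150; Halvorsen 48,665.18 → $48,650; Delacroix 225,678.43 → $225,700; Orozco 237,447.04 → $237,450.
Totals: Ibarra $76,600 + $83,150 = $159,750; Halvorsen $76,600 + $48,650 = $125,250; Delacroix $76,600 + $225,700 = $302,300; Orozco $76,600 + $237,450 = $314,050.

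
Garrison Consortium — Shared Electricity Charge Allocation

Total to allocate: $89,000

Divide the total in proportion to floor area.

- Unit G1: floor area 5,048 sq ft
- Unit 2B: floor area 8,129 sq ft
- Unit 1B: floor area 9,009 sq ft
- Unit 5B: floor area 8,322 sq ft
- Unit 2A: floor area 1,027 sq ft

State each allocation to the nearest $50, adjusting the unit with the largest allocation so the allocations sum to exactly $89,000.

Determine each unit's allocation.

Combined floor area = 31,535.
Proportional shares: Unit G1 5,048/31,535 × $89,000 = 14,246.77; Unit 2B 8,129/31,535 × $89,000 = 22,942.16; Unit 1B 9,009/31,535 × $89,000 = 25,425.75; Unit 5B 8,322/31,535 × $89,000 = 23,486.86; Unit 2A 1,027/31,535 × $89,000 = 2,898.46.
Rounded to nearest $50: Unit G1 $14,250; Unit 2B $22,950; Unit 1B $25,450; Unit 5B $23,500; Unit 2A $2,900. Sum = $89,050.
Difference $89,000 − $89,050 = −$50 applied to largest allocation (Unit 1B): Unit 1B becomes $25,400.

Unit G1: $14,250 · Unit 2B: $22,950 · Unit 1B: $25,400 · Unit 5B: $23,500 · Unit 2A: $2,900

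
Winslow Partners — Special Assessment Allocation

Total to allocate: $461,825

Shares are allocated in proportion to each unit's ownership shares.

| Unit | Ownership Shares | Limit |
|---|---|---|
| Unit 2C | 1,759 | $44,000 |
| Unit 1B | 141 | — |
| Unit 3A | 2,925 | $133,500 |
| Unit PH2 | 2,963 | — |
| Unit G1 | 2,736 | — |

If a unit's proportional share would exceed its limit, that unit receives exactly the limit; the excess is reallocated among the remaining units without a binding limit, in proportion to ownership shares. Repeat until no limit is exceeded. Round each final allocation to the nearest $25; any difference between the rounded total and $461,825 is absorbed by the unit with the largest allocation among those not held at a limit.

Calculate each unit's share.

Unit 2C: $44,000 | Unit 1B: $6,875 | Unit 3A: $133,500 | Unit PH2: $144,250 | Unit G1: $133,200

Combined ownership shares = 10,524.
Unconstrained shares: Unit 2C 77,190.25; Unit 1B 6,187.51; Unit 3A 128,357.86; Unit PH2 130,025.42; Unit G1 120,063.97.
Capped: Unit 2C ($44,000); remaining pool $417,825 reallocated over remaining ownership shares 8,765.
Capped: Unit 3A ($133,500); remaining pool $284,325 reallocated over remaining ownership shares 5,840.
Redistributed shares: Unit 1B 6,864.70 → $6,875; Unit PH2 144,255.99 → $144,250; Unit G1 133,204.32 → $133,200.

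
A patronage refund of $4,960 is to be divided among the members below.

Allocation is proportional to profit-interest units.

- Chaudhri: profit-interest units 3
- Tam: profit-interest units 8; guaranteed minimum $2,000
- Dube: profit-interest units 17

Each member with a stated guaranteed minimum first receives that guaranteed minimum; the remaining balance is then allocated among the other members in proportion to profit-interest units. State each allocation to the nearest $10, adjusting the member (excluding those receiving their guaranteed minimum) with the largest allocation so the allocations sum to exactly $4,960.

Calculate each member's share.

Fund the minimums — Tam $2,000. Remaining pool $2,960.
Remaining pool split over remaining profit-interest units 20: Chaudhri 444.00 → $440; Dube 2,516.00 → $2,520.

Chaudhri: $440; Tam: $2,000; Dube: $2,520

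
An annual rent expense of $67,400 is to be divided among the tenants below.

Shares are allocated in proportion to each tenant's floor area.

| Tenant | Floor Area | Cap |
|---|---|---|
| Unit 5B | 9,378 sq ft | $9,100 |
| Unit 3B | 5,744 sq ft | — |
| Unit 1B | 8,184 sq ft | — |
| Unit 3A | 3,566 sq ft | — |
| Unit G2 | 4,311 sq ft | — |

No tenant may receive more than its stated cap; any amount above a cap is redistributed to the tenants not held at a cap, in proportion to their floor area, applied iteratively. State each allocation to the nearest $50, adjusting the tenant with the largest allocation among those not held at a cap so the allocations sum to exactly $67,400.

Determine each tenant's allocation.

Total floor area = 31,183.
Unconstrained shares: Unit 5B 20,269.93; Unit 3B 12,415.28; Unit 1B 17,689.18; Unit 3A 7,707.67; Unit G2 9,317.94.
Cap binds for Unit 5B ($9,100); residual $58,300 reallocated over remaining floor area 21,805.
Shares after redistribution: Unit 3B 15,357.73 → $15,350; Unit 1B 21,881.55 → $21,900; Unit 3A 9,534.41 → $9,550; Unit G2 11,526.32 → $11,550.
Rounding difference −$50 applied to Unit 1B → $21,850.

Unit 5B: $9,100 | Unit 3B: $15,350 | Unit 1B: $21,850 | Unit 3A: $9,550 | Unit G2: $11,550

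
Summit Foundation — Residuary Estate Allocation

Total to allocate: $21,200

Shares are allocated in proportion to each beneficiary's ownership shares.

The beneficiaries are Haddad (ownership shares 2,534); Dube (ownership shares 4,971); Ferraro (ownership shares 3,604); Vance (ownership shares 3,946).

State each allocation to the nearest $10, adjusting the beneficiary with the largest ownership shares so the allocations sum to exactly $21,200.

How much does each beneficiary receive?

Haddad: $3,570 | Dube: $6,990 | Ferraro: $5,080 | Vance: $5,560

Sum of ownership shares: 2,534 + 4,971 + 3,604 + 3,946 = 15,055.
Proportional shares: Haddad 3,568.30; Dube 7,000.01; Ferraro 5,075.04; Vance 5,556.64.
After rounding ($10): Haddad $3,570; Dube $7,000; Ferraro $5,080; Vance $5,560. Sum = $21,210.
Difference $21,200 − $21,210 = −$10 applied to largest ownership shares (Dube): Dube becomes $6,990.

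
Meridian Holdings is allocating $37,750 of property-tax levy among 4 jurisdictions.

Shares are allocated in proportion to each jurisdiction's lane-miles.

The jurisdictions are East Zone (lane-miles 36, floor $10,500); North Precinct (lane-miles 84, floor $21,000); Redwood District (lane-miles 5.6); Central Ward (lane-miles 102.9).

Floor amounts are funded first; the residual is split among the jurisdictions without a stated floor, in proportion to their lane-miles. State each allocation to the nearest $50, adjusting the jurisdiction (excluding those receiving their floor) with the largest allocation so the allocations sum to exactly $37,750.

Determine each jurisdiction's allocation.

East Zone: $10,500; North Precinct: $21,000; Redwood District: $300; Central Ward: $5,950

Fund the minimums — East Zone $10,500; North Precinct $21,000. Balance $6,250.
Balance split over remaining lane-miles 108.5: Redwood District 322.58 → $300; Central Ward 5,927.42 → $5,950.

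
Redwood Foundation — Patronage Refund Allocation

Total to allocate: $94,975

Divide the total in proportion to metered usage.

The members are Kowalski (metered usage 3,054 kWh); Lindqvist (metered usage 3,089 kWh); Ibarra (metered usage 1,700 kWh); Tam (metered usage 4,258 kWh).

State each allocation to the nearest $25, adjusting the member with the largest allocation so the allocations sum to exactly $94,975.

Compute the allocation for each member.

Total metered usage = 12,101.
Raw shares: Kowalski 3,054/12,101 × $94,975 = 23,969.40; Lindqvist 3,089/12,101 × $94,975 = 24,244.09; Ibarra 1,700/12,101 × $94,975 = 13,342.49; Tam 4,258/12,101 × $94,975 = 33,419.02.
At nearest $25: Kowalski $23,975; Lindqvist $24,250; Ibarra $13,350; Tam $33,425. Sum = $95,000.
Difference $94,975 − $95,000 = −$25 applied to largest allocation (Tam): Tam becomes $33,400.

Kowalski: $23,975; Lindqvist: $24,250; Ibarra: $13,350; Tam: $33,400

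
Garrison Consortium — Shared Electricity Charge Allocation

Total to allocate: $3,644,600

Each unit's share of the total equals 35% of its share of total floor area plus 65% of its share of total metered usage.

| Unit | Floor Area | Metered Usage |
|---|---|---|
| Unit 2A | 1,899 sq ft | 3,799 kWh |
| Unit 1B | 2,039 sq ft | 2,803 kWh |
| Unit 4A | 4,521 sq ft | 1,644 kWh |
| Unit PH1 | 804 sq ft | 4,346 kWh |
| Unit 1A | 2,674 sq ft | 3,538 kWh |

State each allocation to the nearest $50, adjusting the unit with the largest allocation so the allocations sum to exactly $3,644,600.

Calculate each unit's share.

Totals — floor area 11,937, metered usage 16,130.
Blended shares (35% floor area + 65% metered usage): Unit 2A 0.2088; Unit 1B 0.1727; Unit 4A 0.1988; Unit PH1 0.1987; Unit 1A 0.2210.
Proportional shares: Unit 2A 760,884.36; Unit 1B 629,563.92; Unit 4A 724,574.39; Unit PH1 724,207.73; Unit 1A 805,369.60.
After rounding ($50): Unit 2A $760,900; Unit 1B $629,550; Unit 4A $724,550; Unit PH1 $724,200; Unit 1A $805,350. Sum = $3,644,550.
Difference $3,644,600 − $3,644,550 = +$50 applied to largest allocation (Unit 1A): Unit 1A becomes $805,400.

Unit 2A: $760,900 | Unit 1B: $629,550 | Unit 4A: $724,550 | Unit PH1: $724,200 | Unit 1A: $805,400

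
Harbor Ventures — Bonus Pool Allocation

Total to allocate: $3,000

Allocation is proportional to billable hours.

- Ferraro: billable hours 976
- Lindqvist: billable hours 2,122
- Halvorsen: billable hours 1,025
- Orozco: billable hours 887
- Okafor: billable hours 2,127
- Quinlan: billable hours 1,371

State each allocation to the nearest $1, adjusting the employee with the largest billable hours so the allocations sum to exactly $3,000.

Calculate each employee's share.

Total billable hours = 976 + 2,122 + 1,025 + 887 + 2,127 + 1,371 = 8,508.
Unrounded shares: Ferraro 344.15; Lindqvist 748.24; Halvorsen 361.42; Orozco 312.76; Okafor 750.00; Quinlan 483.43.
At nearest $1: Ferraro $344; Lindqvist $748; Halvorsen $361; Orozco $313; Okafor $750; Quinlan $483. Sum = $2,999.
Difference $3,000 − $2,999 = +$1 applied to largest billable hours (Okafor): Okafor becomes $751.

Ferraro: $344 · Lindqvist: $748 · Halvorsen: $361 · Orozco: $313 · Okafor: $751 · Quinlan: $483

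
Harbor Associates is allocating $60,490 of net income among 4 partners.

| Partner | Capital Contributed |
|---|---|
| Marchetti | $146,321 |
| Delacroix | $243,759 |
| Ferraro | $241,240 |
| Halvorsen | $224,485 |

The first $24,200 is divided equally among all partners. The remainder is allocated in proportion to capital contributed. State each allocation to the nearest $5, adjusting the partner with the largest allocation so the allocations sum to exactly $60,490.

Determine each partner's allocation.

First tranche $24,200 split equally: $6,050 each.
Remainder $36,290 by capital contributed (total 855,805): Marchetti 6,204.67 → $6,205; Delacroix 10,336.48 → $10,335; Ferraro 10,229.67 → $10,230; Halvorsen 9,519.18 → $9,520.
Totals: Marchetti $6,050 + $6,205 = $12,255; Delacroix $6,050 + $10,335 = $16,385; Ferraro $6,050 + $10,230 = $16,280; Halvorsen $6,050 + $9,520 = $15,570.

Marchetti: $12,255; Delacroix: $16,385; Ferraro: $16,280; Halvorsen: $15,570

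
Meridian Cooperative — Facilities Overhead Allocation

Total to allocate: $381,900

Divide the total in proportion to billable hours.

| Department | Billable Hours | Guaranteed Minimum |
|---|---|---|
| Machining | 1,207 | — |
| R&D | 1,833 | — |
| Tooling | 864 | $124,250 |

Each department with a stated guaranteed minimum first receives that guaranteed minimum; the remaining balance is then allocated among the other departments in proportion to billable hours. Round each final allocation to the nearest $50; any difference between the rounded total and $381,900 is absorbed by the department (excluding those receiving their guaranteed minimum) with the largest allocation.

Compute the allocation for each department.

Fund the minimums — Tooling $124,250. Remaining pool $257,650.
Remaining pool split over remaining billable hours 3,040: Machining 102,297.22 → $102,300; R&D 155,352.78 → $155,350.

Machining: $102,300 | R&D: $155,350 | Tooling: $124,250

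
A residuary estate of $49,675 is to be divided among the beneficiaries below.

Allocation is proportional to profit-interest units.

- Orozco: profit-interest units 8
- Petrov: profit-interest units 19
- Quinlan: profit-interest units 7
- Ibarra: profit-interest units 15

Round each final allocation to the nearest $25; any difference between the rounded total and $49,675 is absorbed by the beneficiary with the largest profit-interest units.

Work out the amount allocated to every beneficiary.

Orozco: $8,100 | Petrov: $19,275 | Quinlan: $7,100 | Ibarra: $15,200

Total profit-interest units = 8 + 19 + 7 + 15 = 49.
Pro-rata amounts: Orozco 8,110.20; Petrov 19,261.73; Quinlan 7,096.43; Ibarra 15,206.63.
After rounding ($25): Orozco $8,100; Petrov $19,250; Quinlan $7,100; Ibarra $15,200. Sum = $49,650.
Difference $49,675 − $49,650 = +$25 applied to largest profit-interest units (Petrov): Petrov becomes $19,275.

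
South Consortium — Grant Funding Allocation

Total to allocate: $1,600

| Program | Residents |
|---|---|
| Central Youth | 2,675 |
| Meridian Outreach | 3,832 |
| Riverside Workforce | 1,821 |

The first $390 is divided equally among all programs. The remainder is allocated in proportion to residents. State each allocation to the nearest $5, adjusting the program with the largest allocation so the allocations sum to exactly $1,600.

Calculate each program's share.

Equal tier: $390 ÷ 3 = $130 apiece.
Remainder $1,210 by residents (total 8,328): Central Youth 388.66 → $390; Meridian Outreach 556.76 → $555; Riverside Workforce 264.58 → $265.
Totals: Central Youth $130 + $390 = $520; Meridian Outreach $130 + $555 = $685; Riverside Workforce $130 + $265 = $395.

Central Youth: $520 · Meridian Outreach: $685 · Riverside Workforce: $395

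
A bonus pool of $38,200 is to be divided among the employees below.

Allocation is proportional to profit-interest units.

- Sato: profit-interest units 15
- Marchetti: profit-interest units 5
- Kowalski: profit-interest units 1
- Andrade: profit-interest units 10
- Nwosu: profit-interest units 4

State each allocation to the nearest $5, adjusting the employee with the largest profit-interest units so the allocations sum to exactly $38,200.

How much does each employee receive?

Combined profit-interest units = 15 + 5 + 1 + 10 + 4 = 35.
Proportional shares: Sato 16,371.43; Marchetti 5,457.14; Kowalski 1,091.43; Andrade 10,914.29; Nwosu 4,365.71.
After rounding ($5): Sato $16,370; Marchetti $5,455; Kowalski $1,090; Andrade $10,915; Nwosu $4,365. Sum = $38,195.
Difference $38,200 − $38,195 = +$5 applied to largest profit-interest units (Sato): Sato becomes $16,375.

Sato: $16,375; Marchetti: $5,455; Kowalski: $1,090; Andrade: $10,915; Nwosu: $4,365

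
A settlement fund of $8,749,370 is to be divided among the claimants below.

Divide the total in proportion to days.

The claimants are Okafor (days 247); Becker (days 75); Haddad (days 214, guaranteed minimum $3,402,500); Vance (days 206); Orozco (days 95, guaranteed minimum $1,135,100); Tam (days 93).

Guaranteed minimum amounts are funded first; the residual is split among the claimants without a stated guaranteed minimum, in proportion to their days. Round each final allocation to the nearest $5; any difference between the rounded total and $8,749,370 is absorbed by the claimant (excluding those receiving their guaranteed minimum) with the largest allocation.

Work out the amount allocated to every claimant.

Minimums first: Haddad $3,402,500; Orozco $1,135,100. Balance $4,211,770.
Balance split over remaining days 621: Okafor 1,675,212.87 → $1,675,215; Becker 508,667.87 → $508,670; Vance 1,397,141.10 → $1,397,140; Tam 630,748.16 → $630,750.
Rounding difference −$5 applied to Okafor → $1,675,210.

Okafor: $1,675,210 | Becker: $508,670 | Haddad: $3,402,500 | Vance: $1,397,140 | Orozco: $1,135,100 | Tam: $630,750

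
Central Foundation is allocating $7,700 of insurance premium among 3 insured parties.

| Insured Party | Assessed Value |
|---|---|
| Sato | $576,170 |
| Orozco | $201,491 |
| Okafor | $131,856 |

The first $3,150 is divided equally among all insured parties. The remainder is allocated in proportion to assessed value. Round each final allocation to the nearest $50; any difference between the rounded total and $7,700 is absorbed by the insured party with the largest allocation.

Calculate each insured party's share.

First tranche $3,150 split equally: $1,050 each.
Remainder $4,550 by assessed value (total 909,517): Sato 2,882.38 → $2,900; Orozco 1,007.99 → $1,000; Okafor 659.63 → $650.
Totals: Sato $1,050 + $2,900 = $3,950; Orozco $1,050 + $1,000 = $2,050; Okafor $1,050 + $650 = $1,700.

Sato: $3,950 | Orozco: $2,050 | Okafor: $1,700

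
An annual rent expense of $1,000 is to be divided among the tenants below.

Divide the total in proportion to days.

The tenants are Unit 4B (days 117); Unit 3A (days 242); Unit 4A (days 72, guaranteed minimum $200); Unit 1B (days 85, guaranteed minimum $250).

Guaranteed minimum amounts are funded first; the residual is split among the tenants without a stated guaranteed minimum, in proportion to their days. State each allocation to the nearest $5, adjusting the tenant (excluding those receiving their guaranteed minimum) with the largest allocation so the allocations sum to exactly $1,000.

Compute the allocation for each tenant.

Unit 4B: $180 · Unit 3A: $370 · Unit 4A: $200 · Unit 1B: $250

Guaranteed amounts: Unit 4A $200; Unit 1B $250. Remaining pool $550.
Remaining pool split over remaining days 359: Unit 4B 179.25 → $180; Unit 3A 370.75 → $370.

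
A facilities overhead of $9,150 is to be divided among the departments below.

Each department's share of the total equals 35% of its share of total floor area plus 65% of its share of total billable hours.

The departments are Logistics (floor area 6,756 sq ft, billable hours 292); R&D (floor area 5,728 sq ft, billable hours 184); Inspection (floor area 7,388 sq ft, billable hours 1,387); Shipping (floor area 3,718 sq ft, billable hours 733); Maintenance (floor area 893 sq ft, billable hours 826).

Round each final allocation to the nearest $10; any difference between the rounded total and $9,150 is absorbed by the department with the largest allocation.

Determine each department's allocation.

Logistics: $1,390 · R&D: $1,070 · Inspection: $3,380 · Shipping: $1,760 · Maintenance: $1,550

Floor area total 24,483; billable hours total 3,422.
Blended shares (35% floor area + 65% billable hours): Logistics 0.1520; R&D 0.1168; Inspection 0.3691; Shipping 0.1924; Maintenance 0.1697.
Proportional shares: Logistics 1,391.22; R&D 1,069.05; Inspection 3,377.02; Shipping 1,760.30; Maintenance 1,552.41.
Rounded to nearest $10: Logistics $1,390; R&D $1,070; Inspection $3,380; Shipping $1,760; Maintenance $1,550. Sum = $9,150.
Rounded total matches; no reconciliation needed.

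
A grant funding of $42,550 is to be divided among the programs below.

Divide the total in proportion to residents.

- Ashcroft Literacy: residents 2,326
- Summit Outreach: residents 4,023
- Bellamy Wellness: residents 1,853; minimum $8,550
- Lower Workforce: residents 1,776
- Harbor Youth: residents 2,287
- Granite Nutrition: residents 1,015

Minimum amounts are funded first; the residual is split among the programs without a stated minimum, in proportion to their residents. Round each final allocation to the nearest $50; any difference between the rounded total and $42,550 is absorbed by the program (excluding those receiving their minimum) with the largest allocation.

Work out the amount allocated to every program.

Ashcroft Literacy: $6,900 · Summit Outreach: $12,000 · Bellamy Wellness: $8,550 · Lower Workforce: $5,300 · Harbor Youth: $6,800 · Granite Nutrition: $3,000

Minimums first: Bellamy Wellness $8,550. Remaining pool $34,000.
Remaining pool split over remaining residents 11,427: Ashcroft Literacy 6,920.80 → $6,900; Summit Outreach 11,970.07 → $11,950; Lower Workforce 5,284.33 → $5,300; Harbor Youth 6,804.76 → $6,800; Granite Nutrition 3,020.04 → $3,000.
Rounding difference +$50 applied to Summit Outreach → $12,000.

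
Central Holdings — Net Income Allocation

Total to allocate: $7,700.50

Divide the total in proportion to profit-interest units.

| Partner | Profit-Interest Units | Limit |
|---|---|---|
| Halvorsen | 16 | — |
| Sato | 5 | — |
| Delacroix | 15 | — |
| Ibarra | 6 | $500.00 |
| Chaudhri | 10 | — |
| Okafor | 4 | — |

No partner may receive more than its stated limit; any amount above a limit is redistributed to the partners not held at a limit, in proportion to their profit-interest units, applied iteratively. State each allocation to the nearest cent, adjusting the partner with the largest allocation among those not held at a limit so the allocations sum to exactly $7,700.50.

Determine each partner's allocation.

Profit-interest units total: 56.
Proportional shares (ignoring caps): Halvorsen 2,200.1429; Sato 687.5446; Delacroix 2,062.6339; Ibarra 825.0536; Chaudhri 1,375.0893; Okafor 550.0357.
Cap binds for Ibarra ($500.00); balance $7,200.50 reallocated over remaining profit-interest units 50.
Redistributed shares: Halvorsen 2,304.1600 → $2,304.16; Sato 720.0500 → $720.05; Delacroix 2,160.1500 → $2,160.15; Chaudhri 1,440.1000 → $1,440.10; Okafor 576.0400 → $576.04.

Halvorsen: $2,304.16; Sato: $720.05; Delacroix: $2,160.15; Ibarra: $500.00; Chaudhri: $1,440.10; Okafor: $576.04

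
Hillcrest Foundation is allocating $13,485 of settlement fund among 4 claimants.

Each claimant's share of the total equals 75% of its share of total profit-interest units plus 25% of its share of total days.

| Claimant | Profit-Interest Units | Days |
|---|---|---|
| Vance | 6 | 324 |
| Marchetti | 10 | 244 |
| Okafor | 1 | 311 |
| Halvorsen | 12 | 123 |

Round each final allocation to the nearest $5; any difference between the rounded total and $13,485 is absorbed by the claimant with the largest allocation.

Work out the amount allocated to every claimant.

Profit-interest units total 29; days total 1,002.
Combined weights (75% profit-interest units + 25% days): Vance 0.2360; Marchetti 0.3195; Okafor 0.1035; Halvorsen 0.3410.
Unrounded shares: Vance 3,182.60; Marchetti 4,308.44; Okafor 1,395.12; Halvorsen 4,598.84.
Rounded to nearest $5: Vance $3,185; Marchetti $4,310; Okafor $1,395; Halvorsen $4,600. Sum = $13,490.
Difference $13,485 − $13,490 = −$5 applied to largest allocation (Halvorsen): Halvorsen becomes $4,595.

Vance: $3,185 · Marchetti: $4,310 · Okafor: $1,395 · Halvorsen: $4,595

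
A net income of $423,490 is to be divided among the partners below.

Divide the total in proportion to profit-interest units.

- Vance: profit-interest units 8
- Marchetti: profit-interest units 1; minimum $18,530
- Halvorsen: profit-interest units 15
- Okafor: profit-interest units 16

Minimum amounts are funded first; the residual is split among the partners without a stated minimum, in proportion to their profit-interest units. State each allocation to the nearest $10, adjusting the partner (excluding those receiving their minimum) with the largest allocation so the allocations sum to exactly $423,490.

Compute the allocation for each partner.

Vance: $83,070; Marchetti: $18,530; Halvorsen: $155,750; Okafor: $166,140

Fund the minimums — Marchetti $18,530. Balance $404,960.
Balance split over remaining profit-interest units 39: Vance 83,068.72 → $83,070; Halvorsen 155,753.85 → $155,750; Okafor 166,137.44 → $166,140.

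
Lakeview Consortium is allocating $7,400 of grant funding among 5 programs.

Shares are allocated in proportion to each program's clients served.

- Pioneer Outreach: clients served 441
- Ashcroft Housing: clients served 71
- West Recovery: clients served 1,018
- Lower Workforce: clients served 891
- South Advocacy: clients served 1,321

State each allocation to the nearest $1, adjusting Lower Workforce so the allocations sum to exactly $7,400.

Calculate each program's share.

Pioneer Outreach: $872 | Ashcroft Housing: $140 | West Recovery: $2,013 | Lower Workforce: $1,763 | South Advocacy: $2,612

Combined clients served = 3,742.
Raw shares: Pioneer Outreach 441/3,742 × $7,400 = 872.10; Ashcroft Housing 71/3,742 × $7,400 = 140.41; West Recovery 1,018/3,742 × $7,400 = 2,013.15; Lower Workforce 891/3,742 × $7,400 = 1,762.00; South Advocacy 1,321/3,742 × $7,400 = 2,612.35.
At nearest $1: Pioneer Outreach $872; Ashcroft Housing $140; West Recovery $2,013; Lower Workforce $1,762; South Advocacy $2,612. Sum = $7,399.
Difference $7,400 − $7,399 = +$1 applied to Lower Workforce: Lower Workforce becomes $1,763.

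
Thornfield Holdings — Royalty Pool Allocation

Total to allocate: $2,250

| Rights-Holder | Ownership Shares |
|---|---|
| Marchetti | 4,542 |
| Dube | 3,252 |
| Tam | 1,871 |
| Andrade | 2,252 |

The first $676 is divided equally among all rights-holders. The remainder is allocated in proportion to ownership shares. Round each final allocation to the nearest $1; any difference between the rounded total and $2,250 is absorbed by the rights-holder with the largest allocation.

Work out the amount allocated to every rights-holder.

Marchetti: $769 · Dube: $599 · Tam: $416 · Andrade: $466

First tranche $676 split equally: $169 each.
Remainder $1,574 by ownership shares (total 11,917): Marchetti 599.91 → $600; Dube 429.52 → $430; Tam 247.12 → $247; Andrade 297.44 → $297.
Totals: Marchetti $169 + $600 = $769; Dube $169 + $430 = $599; Tam $169 + $247 = $416; Andrade $169 + $297 = $466.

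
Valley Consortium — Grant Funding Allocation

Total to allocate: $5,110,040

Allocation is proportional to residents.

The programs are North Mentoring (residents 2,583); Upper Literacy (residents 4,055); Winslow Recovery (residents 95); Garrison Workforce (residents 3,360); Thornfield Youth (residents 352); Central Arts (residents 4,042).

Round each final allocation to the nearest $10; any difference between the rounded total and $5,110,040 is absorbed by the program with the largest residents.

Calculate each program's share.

Sum of residents: 2,583 + 4,055 + 95 + 3,360 + 352 + 4,042 = 14,487.
Pro-rata amounts: North Mentoring 911,108.81; Upper Literacy 1,430,331.48; Winslow Recovery 33,509.62; Garrison Workforce 1,185,182.19; Thornfield Youth 124,161.94; Central Arts 1,425,745.96.
At nearest $10: North Mentoring $911,110; Upper Literacy $1,430,330; Winslow Recovery $33,510; Garrison Workforce $1,185,180; Thornfield Youth $124,160; Central Arts $1,425,750. Sum = $5,110,040.
No rounding difference to absorb.

North Mentoring: $911,110; Upper Literacy: $1,430,330; Winslow Recovery: $33,510; Garrison Workforce: $1,185,180; Thornfield Youth: $124,160; Central Arts: $1,425,750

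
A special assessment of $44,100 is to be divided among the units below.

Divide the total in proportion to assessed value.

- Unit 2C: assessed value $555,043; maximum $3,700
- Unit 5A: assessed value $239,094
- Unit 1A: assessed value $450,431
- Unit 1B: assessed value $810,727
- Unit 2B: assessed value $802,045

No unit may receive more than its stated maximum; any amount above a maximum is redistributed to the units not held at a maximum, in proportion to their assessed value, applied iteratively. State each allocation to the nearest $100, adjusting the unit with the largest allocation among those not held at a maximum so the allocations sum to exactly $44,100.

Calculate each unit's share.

Assessed value total: 2,857,340.
Proportional shares (ignoring caps): Unit 2C 8,566.50; Unit 5A 3,690.16; Unit 1A 6,951.92; Unit 1B 12,512.71; Unit 2B 12,378.71.
Capped: Unit 2C ($3,700); balance $40,400 reallocated over remaining assessed value 2,302,297.
Remaining shares: Unit 5A 4,195.55 → $4,200; Unit 1A 7,904.02 → $7,900; Unit 1B 14,226.39 → $14,200; Unit 2B 14,074.04 → $14,100.

Unit 2C: $3,700; Unit 5A: $4,200; Unit 1A: $7,900; Unit 1B: $14,200; Unit 2B: $14,100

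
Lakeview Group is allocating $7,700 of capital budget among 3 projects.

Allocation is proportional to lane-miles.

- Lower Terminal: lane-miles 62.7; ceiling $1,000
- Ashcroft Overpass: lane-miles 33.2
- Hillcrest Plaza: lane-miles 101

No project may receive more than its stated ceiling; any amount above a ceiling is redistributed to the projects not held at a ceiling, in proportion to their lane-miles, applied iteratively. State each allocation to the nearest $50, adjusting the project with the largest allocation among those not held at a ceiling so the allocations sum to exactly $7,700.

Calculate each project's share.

Lower Terminal: $1,000; Ashcroft Overpass: $1,650; Hillcrest Plaza: $5,050

Total lane-miles = 196.9.
Pro-rata shares before constraints: Lower Terminal 2,451.96; Ashcroft Overpass 1,298.32; Hillcrest Plaza 3,949.72.
Cap binds for Lower Terminal ($1,000); residual $6,700 reallocated over remaining lane-miles 134.2.
Shares after redistribution: Ashcroft Overpass 1,657.53 → $1,650; Hillcrest Plaza 5,042.47 → $5,050.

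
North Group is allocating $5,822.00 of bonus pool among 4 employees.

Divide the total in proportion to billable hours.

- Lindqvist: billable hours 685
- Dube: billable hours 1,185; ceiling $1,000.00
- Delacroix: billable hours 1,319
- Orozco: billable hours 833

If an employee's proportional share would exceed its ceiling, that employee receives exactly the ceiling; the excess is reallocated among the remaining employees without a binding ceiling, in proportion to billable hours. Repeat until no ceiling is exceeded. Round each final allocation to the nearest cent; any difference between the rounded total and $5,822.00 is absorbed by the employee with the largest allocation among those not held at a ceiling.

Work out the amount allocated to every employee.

Lindqvist: $1,164.28 · Dube: $1,000.00 · Delacroix: $2,241.88 · Orozco: $1,415.84

Sum of billable hours: 4,022.
Unconstrained shares: Lindqvist 991.5639; Dube 1,715.3332; Delacroix 1,909.3033; Orozco 1,205.7996.
Cap binds for Dube ($1,000.00); balance $4,822.00 reallocated over remaining billable hours 2,837.
Remaining shares: Lindqvist 1,164.2827 → $1,164.28; Delacroix 2,241.8816 → $2,241.88; Orozco 1,415.8357 → $1,415.84.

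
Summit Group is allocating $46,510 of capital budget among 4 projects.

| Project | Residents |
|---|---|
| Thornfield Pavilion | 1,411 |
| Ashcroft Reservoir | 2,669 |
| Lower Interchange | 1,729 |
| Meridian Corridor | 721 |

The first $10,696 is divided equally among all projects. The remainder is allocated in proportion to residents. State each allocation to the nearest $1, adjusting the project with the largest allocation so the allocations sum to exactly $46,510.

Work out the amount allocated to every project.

Thornfield Pavilion: $10,413; Ashcroft Reservoir: $17,312; Lower Interchange: $12,157; Meridian Corridor: $6,628

First tranche $10,696 split equally: $2,674 each.
Remainder $35,814 by residents (total 6,530): Thornfield Pavilion 7,738.68 → $7,739; Ashcroft Reservoir 14,638.22 → $14,638; Lower Interchange 9,482.76 → $9,483; Meridian Corridor 3,954.35 → $3,954.
Totals: Thornfield Pavilion $2,674 + $7,739 = $10,413; Ashcroft Reservoir $2,674 + $14,638 = $17,312; Lower Interchange $2,674 + $9,483 = $12,157; Meridian Corridor $2,674 + $3,954 = $6,628.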